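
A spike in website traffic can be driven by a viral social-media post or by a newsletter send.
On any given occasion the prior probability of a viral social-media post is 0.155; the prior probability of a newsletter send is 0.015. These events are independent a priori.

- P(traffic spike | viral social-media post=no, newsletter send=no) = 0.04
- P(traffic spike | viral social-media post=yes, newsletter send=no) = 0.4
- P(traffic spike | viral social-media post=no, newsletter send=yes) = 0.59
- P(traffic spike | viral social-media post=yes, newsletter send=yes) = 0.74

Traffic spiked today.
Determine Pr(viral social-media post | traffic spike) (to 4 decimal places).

Pr(viral social-media post | traffic spike) ≈ 0.6063

Weight on viral social-media post=true, given the evidence: 0.061070 + 0.001720 = 0.062790
Normalizer over all consistent configurations: 0.04*0.845*0.985 + 0.59*0.845*0.015 + 0.4*0.155*0.985 + 0.74*0.155*0.015 = 0.103561
P(viral social-media post | traffic spike) = 0.062790/0.103561 ≈ 0.6063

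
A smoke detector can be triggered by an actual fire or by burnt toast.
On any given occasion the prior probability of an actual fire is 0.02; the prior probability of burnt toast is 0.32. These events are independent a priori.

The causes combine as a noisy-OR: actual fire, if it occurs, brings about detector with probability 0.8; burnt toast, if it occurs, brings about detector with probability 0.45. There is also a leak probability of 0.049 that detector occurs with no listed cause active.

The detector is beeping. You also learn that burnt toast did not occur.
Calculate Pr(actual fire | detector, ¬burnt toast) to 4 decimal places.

Under noisy-OR, P(detector | causes) = 1 − (1−0.049)·∏(1−qᵢ) over the active causes.
By total probability over both values of actual fire:
  P(detector | ¬burnt toast) = 0.049×0.98 + 0.8098×0.02
        = 0.048020 + 0.016196 = 0.064216
Configurations with actual fire contribute 0.016196, so
  P(actual fire | detector, ¬burnt toast) = 0.016196 / 0.064216 ≈ 0.2522

Pr(actual fire | detector, ¬burnt toast) ≈ 0.2522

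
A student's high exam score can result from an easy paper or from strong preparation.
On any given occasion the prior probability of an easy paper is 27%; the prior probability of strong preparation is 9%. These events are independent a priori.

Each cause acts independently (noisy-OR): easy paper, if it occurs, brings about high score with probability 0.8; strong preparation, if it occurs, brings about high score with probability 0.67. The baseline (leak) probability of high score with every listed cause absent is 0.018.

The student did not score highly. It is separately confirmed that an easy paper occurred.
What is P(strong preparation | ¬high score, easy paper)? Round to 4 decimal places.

Under noisy-OR, P(high score | causes) = 1 − (1−0.018)·∏(1−qᵢ) over the active causes.
Sum P(¬high score|·) weighted by the priors over both values of strong preparation:
  P(¬high score | easy paper) = 0.1964*0.91 + 0.064812*0.09
        = 0.178724 + 0.005833 = 0.184557
Keeping only the strong preparation-present terms gives 0.005833, so
  P(strong preparation | ¬high score, easy paper) = 0.005833 / 0.184557 ≈ 0.0316

P(strong preparation | ¬high score, easy paper) ≈ 0.0316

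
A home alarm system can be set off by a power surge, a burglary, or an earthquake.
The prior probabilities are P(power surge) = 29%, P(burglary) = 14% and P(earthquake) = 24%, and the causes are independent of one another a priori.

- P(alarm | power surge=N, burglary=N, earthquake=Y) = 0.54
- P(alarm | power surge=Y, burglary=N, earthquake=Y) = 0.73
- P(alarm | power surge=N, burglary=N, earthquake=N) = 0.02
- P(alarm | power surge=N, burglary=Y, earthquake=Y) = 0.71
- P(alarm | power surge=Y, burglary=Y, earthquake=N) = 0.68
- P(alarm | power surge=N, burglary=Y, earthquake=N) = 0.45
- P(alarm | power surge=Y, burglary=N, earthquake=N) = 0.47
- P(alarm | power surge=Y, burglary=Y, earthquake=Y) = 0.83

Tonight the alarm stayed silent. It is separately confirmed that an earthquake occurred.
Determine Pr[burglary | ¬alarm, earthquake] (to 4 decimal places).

Pr[burglary | ¬alarm, earthquake] ≈ 0.0931

Numerator (weight on configurations with burglary): 0.028826 + 0.006902 = 0.035728
Normalizer over all consistent configurations: 0.46×0.71×0.86 + 0.29×0.71×0.14 + 0.27×0.29×0.86 + 0.17×0.29×0.14 = 0.383942
Posterior = 0.035728 / 0.383942 ≈ 0.0931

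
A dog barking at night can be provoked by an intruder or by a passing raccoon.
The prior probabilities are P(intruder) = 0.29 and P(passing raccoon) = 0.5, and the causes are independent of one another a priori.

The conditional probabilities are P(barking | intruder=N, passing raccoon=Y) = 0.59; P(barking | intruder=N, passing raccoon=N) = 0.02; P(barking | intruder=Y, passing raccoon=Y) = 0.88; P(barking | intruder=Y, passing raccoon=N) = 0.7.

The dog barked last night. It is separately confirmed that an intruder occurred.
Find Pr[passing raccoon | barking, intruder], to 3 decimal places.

Weight on passing raccoon=true, given the evidence: 0.88×0.5 = 0.440000
The normalizing constant is 0.7×0.5 + 0.88×0.5 = 0.790000
P(passing raccoon | barking, intruder) = 0.440000/0.790000 ≈ 0.557

Pr[passing raccoon | barking, intruder] ≈ 0.557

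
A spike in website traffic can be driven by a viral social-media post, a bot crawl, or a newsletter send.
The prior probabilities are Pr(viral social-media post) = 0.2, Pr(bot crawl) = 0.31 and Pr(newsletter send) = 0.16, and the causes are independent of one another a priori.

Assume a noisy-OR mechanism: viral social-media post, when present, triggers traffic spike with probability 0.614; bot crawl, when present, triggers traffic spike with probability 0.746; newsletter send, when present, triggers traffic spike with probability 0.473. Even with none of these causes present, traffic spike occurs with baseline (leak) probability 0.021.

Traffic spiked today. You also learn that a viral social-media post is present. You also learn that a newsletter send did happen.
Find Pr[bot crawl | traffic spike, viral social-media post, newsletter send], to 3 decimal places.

Pr[bot crawl | traffic spike, viral social-media post, newsletter send] ≈ 0.348

Under noisy-OR, P(traffic spike | causes) = 1 − (1−0.021)·∏(1−qᵢ) over the active causes.
Numerator (weight on configurations with bot crawl): 0.949416*0.31 = 0.294319
Normalizer over all consistent configurations: 0.80085*0.69 + 0.949416*0.31 = 0.846905
P(bot crawl | traffic spike, viral social-media post, newsletter send) = 0.294319/0.846905 ≈ 0.348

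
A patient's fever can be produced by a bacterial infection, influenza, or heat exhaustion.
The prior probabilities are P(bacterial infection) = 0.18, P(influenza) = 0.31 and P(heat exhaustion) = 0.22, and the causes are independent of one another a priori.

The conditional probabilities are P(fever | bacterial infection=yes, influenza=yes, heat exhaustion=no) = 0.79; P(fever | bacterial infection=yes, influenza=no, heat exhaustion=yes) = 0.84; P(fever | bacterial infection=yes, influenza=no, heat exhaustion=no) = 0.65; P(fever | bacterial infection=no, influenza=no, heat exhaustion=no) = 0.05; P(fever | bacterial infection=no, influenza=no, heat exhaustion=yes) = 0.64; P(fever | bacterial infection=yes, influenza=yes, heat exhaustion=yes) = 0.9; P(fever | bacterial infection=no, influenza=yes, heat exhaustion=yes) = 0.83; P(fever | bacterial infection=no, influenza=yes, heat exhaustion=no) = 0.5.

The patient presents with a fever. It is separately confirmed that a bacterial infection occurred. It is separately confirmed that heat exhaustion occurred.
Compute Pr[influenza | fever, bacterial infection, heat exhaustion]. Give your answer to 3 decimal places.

Pr[influenza | fever, bacterial infection, heat exhaustion] ≈ 0.325

For the numerator, keep only influenza=true terms: 0.9·0.31 = 0.279000
Denominator P(fever | bacterial infection, heat exhaustion): 0.84·0.69 + 0.9·0.31 = 0.858600
P(influenza | fever, bacterial infection, heat exhaustion) = 0.279000/0.858600 ≈ 0.325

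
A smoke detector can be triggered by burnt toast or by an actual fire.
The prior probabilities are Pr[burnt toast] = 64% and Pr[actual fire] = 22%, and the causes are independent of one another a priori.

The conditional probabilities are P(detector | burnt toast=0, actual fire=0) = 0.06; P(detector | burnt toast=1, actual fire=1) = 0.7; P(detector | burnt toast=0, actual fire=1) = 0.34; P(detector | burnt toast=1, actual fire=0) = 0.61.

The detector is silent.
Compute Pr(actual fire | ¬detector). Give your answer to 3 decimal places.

Sum P(¬detector|·) weighted by the priors over the 4 (burnt toast, actual fire) configurations:
  P(¬detector) = 0.94×0.36×0.78 + 0.66×0.36×0.22 + 0.39×0.64×0.78 + 0.3×0.64×0.22
        = 0.263952 + 0.052272 + 0.194688 + 0.042240 = 0.553152
Keeping only the actual fire-present terms gives 0.094512, so
  P(actual fire | ¬detector) = 0.094512 / 0.553152 ≈ 0.171

Pr(actual fire | ¬detector) ≈ 0.171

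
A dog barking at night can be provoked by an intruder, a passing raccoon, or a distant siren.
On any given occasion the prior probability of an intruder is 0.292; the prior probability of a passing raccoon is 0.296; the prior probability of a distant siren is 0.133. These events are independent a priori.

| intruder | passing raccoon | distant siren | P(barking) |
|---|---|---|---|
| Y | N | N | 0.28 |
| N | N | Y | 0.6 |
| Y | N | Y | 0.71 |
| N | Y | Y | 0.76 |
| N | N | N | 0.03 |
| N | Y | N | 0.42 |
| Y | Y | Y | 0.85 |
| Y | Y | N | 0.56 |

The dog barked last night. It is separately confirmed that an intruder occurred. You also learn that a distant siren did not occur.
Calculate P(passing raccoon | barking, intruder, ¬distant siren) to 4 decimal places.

P(passing raccoon | barking, intruder, ¬distant siren) ≈ 0.4568

Enumerate both values of passing raccoon and weight by the priors:
  P(barking | intruder, ¬distant siren) = 0.28*0.704 + 0.56*0.296
        = 0.197120 + 0.165760 = 0.362880
Keeping only the passing raccoon-present terms gives 0.165760, so
  P(passing raccoon | barking, intruder, ¬distant siren) = 0.165760 / 0.362880 ≈ 0.4568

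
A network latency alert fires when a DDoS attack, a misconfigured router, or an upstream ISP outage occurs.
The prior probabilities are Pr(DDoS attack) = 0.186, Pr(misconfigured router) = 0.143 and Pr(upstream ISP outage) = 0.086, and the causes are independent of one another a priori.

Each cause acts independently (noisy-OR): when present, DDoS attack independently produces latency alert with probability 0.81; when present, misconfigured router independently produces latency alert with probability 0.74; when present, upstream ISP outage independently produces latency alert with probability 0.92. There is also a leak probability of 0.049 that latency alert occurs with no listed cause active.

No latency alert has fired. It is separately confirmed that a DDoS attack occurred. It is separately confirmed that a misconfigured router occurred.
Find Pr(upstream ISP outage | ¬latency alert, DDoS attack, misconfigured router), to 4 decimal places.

Pr(upstream ISP outage | ¬latency alert, DDoS attack, misconfigured router) ≈ 0.0075

Under noisy-OR, P(latency alert | causes) = 1 − (1−0.049)·∏(1−qᵢ) over the active causes.
P(¬latency alert | DDoS attack, misconfigured router) = 0.046979×0.914 + 0.003758×0.086 = 0.042939 + 0.000323 = 0.043262
Restricting to configurations with upstream ISP outage present: 0.003758×0.086 = 0.000323.
Hence the posterior is 0.000323/0.043262 ≈ 0.0075.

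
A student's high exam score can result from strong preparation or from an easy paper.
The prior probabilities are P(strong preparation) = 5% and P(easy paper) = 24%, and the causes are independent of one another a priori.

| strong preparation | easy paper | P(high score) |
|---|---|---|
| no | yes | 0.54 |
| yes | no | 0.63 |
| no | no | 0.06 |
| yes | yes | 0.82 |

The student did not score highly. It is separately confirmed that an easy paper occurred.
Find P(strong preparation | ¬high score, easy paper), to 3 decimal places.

P(strong preparation | ¬high score, easy paper) ≈ 0.020

P(¬high score | easy paper) = 0.46*0.95 + 0.18*0.05 = 0.437000 + 0.009000 = 0.446000
Of this, 0.009000 comes from 0.18*0.05 (the strong preparation=true cases).
P(strong preparation | ¬high score, easy paper) = 0.009000 / 0.446000 ≈ 0.020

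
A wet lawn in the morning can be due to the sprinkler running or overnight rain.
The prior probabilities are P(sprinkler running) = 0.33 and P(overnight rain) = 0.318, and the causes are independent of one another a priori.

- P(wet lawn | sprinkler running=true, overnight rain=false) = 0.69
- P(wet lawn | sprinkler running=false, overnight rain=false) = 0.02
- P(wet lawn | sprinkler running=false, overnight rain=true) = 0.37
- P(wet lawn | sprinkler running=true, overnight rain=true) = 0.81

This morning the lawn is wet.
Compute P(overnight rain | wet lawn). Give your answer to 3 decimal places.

For the numerator, keep only overnight rain=true terms: 0.078832 + 0.085001 = 0.163833
The normalizing constant is 0.02×0.67×0.682 + 0.37×0.67×0.318 + 0.69×0.33×0.682 + 0.81×0.33×0.318 = 0.328263
P(overnight rain | wet lawn) = 0.163833/0.328263 ≈ 0.499

P(overnight rain | wet lawn) ≈ 0.499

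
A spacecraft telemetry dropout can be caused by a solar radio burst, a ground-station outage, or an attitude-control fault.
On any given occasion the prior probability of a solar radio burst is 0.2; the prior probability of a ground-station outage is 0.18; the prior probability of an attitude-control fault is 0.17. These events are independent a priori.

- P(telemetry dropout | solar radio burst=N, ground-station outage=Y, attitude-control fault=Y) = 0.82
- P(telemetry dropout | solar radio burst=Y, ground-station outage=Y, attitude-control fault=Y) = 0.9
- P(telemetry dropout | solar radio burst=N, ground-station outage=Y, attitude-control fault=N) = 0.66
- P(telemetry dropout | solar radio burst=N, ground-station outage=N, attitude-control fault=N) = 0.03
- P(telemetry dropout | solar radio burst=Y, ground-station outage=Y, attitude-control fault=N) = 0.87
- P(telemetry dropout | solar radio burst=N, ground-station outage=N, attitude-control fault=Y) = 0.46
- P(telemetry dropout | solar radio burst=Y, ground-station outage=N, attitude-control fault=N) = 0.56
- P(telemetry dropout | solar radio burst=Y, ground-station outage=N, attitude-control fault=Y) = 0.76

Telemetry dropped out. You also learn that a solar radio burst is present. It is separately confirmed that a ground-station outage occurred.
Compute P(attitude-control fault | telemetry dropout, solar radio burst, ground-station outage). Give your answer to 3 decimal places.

P(attitude-control fault | telemetry dropout, solar radio burst, ground-station outage) ≈ 0.175

For the numerator, keep only attitude-control fault=true terms: 0.9×0.17 = 0.153000
The normalizing constant is 0.87×0.83 + 0.9×0.17 = 0.875100
Posterior = 0.153000 / 0.875100 ≈ 0.175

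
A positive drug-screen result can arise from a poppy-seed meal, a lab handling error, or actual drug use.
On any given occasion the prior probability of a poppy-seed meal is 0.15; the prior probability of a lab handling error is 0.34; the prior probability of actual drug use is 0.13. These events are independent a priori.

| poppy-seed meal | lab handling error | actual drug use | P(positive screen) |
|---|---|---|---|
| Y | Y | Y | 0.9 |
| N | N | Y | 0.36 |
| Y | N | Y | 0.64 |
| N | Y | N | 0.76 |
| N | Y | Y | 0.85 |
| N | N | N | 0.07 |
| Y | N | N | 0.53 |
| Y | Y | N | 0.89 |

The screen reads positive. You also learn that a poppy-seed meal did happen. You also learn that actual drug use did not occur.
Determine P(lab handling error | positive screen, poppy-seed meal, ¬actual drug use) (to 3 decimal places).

P(positive screen | poppy-seed meal, ¬actual drug use) = 0.53·0.66 + 0.89·0.34 = 0.349800 + 0.302600 = 0.652400
Restricting to configurations with lab handling error present: 0.89·0.34 = 0.302600.
Hence the posterior is 0.302600/0.652400 ≈ 0.464.

P(lab handling error | positive screen, poppy-seed meal, ¬actual drug use) ≈ 0.464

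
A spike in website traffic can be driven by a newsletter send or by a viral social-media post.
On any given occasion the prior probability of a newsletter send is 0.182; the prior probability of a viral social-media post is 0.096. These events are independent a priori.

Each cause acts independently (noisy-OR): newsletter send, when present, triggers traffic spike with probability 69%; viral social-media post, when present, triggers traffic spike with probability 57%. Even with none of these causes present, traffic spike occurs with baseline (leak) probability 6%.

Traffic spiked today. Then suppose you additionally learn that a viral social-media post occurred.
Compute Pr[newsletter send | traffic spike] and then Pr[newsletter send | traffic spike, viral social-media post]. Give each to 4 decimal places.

Under noisy-OR, P(traffic spike | causes) = 1 − (1−0.06)·∏(1−qᵢ) over the active causes.
Sum P(traffic spike|·) weighted by the priors over the 4 (newsletter send, viral social-media post) configurations:
  P(traffic spike) = 0.06×0.818×0.904 + 0.5958×0.818×0.096 + 0.7086×0.182×0.904 + 0.874698×0.182×0.096
        = 0.044368 + 0.046787 + 0.116585 + 0.015283 = 0.223023
The terms with newsletter send present sum to 0.131868, so
  P(newsletter send | traffic spike) = 0.131868 / 0.223023 ≈ 0.5913

With the extra evidence:
By total probability over both values of newsletter send:
  P(traffic spike | viral social-media post) = 0.5958×0.818 + 0.874698×0.182
        = 0.487364 + 0.159195 = 0.646559
Configurations with newsletter send contribute 0.159195, so
  P(newsletter send | traffic spike, viral social-media post) = 0.159195 / 0.646559 ≈ 0.2462

Pr[newsletter send | traffic spike] ≈ 0.5913; Pr[newsletter send | traffic spike, viral social-media post] ≈ 0.2462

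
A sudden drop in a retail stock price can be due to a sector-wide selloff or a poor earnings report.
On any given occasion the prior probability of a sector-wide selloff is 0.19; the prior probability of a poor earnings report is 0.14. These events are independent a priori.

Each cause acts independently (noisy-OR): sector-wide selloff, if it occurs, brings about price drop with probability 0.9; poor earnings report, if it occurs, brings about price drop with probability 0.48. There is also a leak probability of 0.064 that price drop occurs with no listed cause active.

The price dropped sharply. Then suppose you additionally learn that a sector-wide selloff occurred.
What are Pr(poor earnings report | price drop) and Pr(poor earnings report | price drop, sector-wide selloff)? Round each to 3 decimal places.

Pr(poor earnings report | price drop) ≈ 0.302; Pr(poor earnings report | price drop, sector-wide selloff) ≈ 0.146

Under noisy-OR, P(price drop | causes) = 1 − (1−0.064)·∏(1−qᵢ) over the active causes.
P(price drop) = 0.064×0.81×0.86 + 0.51328×0.81×0.14 + 0.9064×0.19×0.86 + 0.951328×0.19×0.14 = 0.044582 + 0.058206 + 0.148106 + 0.025305 = 0.276199
Of this, 0.083511 comes from 0.058206 + 0.025305 (the poor earnings report=true cases).
P(poor earnings report | price drop) = 0.083511 / 0.276199 ≈ 0.302

Now condition on the additional information:
Sum P(price drop|·) weighted by the priors over both values of poor earnings report:
  P(price drop | sector-wide selloff) = 0.9064·0.86 + 0.951328·0.14
        = 0.779504 + 0.133186 = 0.912690
The terms with poor earnings report present sum to 0.133186, so
  P(poor earnings report | price drop, sector-wide selloff) = 0.133186 / 0.912690 ≈ 0.146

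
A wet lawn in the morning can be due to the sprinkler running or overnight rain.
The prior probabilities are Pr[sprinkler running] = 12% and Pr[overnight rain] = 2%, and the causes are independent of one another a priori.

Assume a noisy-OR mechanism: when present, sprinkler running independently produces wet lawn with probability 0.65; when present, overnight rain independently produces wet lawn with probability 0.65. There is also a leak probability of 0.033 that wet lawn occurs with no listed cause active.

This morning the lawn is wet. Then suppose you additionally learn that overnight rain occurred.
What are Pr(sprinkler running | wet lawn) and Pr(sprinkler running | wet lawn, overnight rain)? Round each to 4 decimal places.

Under noisy-OR, P(wet lawn | causes) = 1 − (1−0.033)·∏(1−qᵢ) over the active causes.
Weight on sprinkler running=true, given the evidence: 0.077798 + 0.002116 = 0.079914
Normalizer over all consistent configurations: 0.033*0.88*0.98 + 0.66155*0.88*0.02 + 0.66155*0.12*0.98 + 0.881543*0.12*0.02 = 0.120016
P(sprinkler running | wet lawn) = 0.079914/0.120016 ≈ 0.6659

Now also conditioning on overnight rain=true:
Numerator (weight on configurations with sprinkler running): 0.881543·0.12 = 0.105785
Denominator P(wet lawn | overnight rain): 0.66155·0.88 + 0.881543·0.12 = 0.687949
P(sprinkler running | wet lawn, overnight rain) = 0.105785/0.687949 ≈ 0.1538

Pr(sprinkler running | wet lawn) ≈ 0.6659; Pr(sprinkler running | wet lawn, overnight rain) ≈ 0.1538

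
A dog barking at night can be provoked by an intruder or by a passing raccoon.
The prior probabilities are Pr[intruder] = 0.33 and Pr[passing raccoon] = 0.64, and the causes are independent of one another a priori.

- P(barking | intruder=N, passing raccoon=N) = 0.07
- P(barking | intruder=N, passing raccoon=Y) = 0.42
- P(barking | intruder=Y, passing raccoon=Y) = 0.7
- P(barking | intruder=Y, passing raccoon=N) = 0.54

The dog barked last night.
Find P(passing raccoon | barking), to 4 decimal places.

Weight on passing raccoon=true, given the evidence: 0.180096 + 0.147840 = 0.327936
Normalizer over all consistent configurations: 0.07·0.67·0.36 + 0.42·0.67·0.64 + 0.54·0.33·0.36 + 0.7·0.33·0.64 = 0.408972
P(passing raccoon | barking) = 0.327936/0.408972 ≈ 0.8019

P(passing raccoon | barking) ≈ 0.8019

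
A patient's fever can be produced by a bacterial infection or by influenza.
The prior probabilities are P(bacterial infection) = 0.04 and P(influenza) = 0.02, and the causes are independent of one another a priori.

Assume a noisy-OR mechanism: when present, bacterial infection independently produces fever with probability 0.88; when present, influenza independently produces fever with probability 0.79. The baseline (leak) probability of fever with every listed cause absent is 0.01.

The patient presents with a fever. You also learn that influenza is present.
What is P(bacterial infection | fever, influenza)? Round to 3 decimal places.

P(bacterial infection | fever, influenza) ≈ 0.049

Under noisy-OR, P(fever | causes) = 1 − (1−0.01)·∏(1−qᵢ) over the active causes.
For the numerator, keep only bacterial infection=true terms: 0.975052*0.04 = 0.039002
The normalizing constant is 0.7921*0.96 + 0.975052*0.04 = 0.799418
P(bacterial infection | fever, influenza) = 0.039002/0.799418 ≈ 0.049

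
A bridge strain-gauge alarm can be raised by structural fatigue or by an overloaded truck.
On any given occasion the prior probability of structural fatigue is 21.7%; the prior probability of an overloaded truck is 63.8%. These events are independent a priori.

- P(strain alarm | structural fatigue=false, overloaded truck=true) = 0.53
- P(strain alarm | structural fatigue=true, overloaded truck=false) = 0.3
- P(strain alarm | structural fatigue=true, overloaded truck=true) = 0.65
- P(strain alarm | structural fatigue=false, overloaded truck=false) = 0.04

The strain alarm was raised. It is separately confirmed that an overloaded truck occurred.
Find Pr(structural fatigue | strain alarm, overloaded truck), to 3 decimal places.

Enumerate both values of structural fatigue and weight by the priors:
  P(strain alarm | overloaded truck) = 0.53*0.783 + 0.65*0.217
        = 0.414990 + 0.141050 = 0.556040
Keeping only the structural fatigue-present terms gives 0.141050, so
  P(structural fatigue | strain alarm, overloaded truck) = 0.141050 / 0.556040 ≈ 0.254

Pr(structural fatigue | strain alarm, overloaded truck) ≈ 0.254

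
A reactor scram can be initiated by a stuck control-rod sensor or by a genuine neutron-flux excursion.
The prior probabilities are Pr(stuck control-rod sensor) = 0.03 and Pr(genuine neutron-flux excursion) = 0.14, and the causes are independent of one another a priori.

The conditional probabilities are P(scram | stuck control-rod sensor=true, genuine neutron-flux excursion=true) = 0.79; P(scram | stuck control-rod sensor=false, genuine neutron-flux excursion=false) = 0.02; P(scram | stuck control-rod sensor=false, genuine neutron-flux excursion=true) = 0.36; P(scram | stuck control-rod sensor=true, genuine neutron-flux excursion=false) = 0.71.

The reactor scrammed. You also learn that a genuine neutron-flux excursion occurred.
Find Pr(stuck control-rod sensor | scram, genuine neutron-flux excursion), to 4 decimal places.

Pr(stuck control-rod sensor | scram, genuine neutron-flux excursion) ≈ 0.0636

P(scram | genuine neutron-flux excursion) = 0.36·0.97 + 0.79·0.03 = 0.349200 + 0.023700 = 0.372900
The stuck control-rod sensor-present share is 0.79·0.03 = 0.023700.
P(stuck control-rod sensor | scram, genuine neutron-flux excursion) = 0.023700 / 0.372900 ≈ 0.0636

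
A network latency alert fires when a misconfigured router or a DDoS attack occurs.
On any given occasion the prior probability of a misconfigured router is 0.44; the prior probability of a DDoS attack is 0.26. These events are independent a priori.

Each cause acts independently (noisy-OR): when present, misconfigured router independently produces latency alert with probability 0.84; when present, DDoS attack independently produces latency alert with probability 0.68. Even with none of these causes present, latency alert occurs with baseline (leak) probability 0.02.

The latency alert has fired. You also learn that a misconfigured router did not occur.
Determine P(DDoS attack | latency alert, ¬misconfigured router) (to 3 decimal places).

P(DDoS attack | latency alert, ¬misconfigured router) ≈ 0.923

Under noisy-OR, P(latency alert | causes) = 1 − (1−0.02)·∏(1−qᵢ) over the active causes.
Enumerate both values of DDoS attack and weight by the priors:
  P(latency alert | ¬misconfigured router) = 0.02·0.74 + 0.6864·0.26
        = 0.014800 + 0.178464 = 0.193264
Keeping only the DDoS attack-present terms gives 0.178464, so
  P(DDoS attack | latency alert, ¬misconfigured router) = 0.178464 / 0.193264 ≈ 0.923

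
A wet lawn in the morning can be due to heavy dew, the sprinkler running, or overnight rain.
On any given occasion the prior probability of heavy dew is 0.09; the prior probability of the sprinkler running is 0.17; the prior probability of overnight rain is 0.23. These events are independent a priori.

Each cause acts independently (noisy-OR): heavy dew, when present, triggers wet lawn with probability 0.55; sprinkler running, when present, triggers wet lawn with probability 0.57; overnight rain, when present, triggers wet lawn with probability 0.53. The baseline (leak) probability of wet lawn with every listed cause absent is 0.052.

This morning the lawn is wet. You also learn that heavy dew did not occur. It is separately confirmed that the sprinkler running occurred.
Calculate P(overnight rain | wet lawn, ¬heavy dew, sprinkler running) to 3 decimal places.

Under noisy-OR, P(wet lawn | causes) = 1 − (1−0.052)·∏(1−qᵢ) over the active causes.
P(wet lawn | ¬heavy dew, sprinkler running) = 0.59236*0.77 + 0.808409*0.23 = 0.456117 + 0.185934 = 0.642051
The overnight rain-present share is 0.808409*0.23 = 0.185934.
P(overnight rain | wet lawn, ¬heavy dew, sprinkler running) = 0.185934 / 0.642051 ≈ 0.290

P(overnight rain | wet lawn, ¬heavy dew, sprinkler running) ≈ 0.290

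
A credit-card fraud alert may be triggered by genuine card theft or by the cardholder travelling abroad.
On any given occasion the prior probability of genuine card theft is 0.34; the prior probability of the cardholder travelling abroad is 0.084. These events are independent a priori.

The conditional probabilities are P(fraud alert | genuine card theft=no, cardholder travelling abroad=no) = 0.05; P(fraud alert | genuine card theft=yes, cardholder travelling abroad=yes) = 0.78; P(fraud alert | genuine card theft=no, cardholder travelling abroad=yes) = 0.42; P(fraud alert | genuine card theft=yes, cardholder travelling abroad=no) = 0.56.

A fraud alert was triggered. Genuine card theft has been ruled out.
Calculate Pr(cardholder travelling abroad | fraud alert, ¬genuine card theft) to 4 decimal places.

For the numerator, keep only cardholder travelling abroad=true terms: 0.42×0.084 = 0.035280
The normalizing constant is 0.05×0.916 + 0.42×0.084 = 0.081080
Posterior = 0.035280 / 0.081080 ≈ 0.4351

Pr(cardholder travelling abroad | fraud alert, ¬genuine card theft) ≈ 0.4351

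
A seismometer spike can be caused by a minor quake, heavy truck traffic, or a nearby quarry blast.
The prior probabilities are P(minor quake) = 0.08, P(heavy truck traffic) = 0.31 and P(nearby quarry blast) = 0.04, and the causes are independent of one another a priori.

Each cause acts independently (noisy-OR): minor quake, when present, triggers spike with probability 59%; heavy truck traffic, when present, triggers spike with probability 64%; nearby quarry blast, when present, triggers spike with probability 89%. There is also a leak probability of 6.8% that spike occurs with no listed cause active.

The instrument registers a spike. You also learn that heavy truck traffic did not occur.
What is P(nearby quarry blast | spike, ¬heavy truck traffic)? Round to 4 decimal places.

Under noisy-OR, P(spike | causes) = 1 − (1−0.068)·∏(1−qᵢ) over the active causes.
P(spike | ¬heavy truck traffic) = 0.068×0.92×0.96 + 0.89748×0.92×0.04 + 0.61788×0.08×0.96 + 0.957967×0.08×0.04 = 0.060058 + 0.033027 + 0.047453 + 0.003065 = 0.143603
The nearby quarry blast-present share is 0.033027 + 0.003065 = 0.036092.
P(nearby quarry blast | spike, ¬heavy truck traffic) = 0.036092 / 0.143603 ≈ 0.2513

P(nearby quarry blast | spike, ¬heavy truck traffic) ≈ 0.2513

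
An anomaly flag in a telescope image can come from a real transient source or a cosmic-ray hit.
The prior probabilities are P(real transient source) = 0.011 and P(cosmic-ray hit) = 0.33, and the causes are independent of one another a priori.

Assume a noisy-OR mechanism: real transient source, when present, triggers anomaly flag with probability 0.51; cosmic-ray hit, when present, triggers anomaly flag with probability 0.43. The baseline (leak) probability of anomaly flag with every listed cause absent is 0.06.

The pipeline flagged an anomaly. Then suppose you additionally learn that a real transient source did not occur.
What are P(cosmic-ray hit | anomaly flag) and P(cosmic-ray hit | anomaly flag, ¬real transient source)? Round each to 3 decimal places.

P(cosmic-ray hit | anomaly flag) ≈ 0.779; P(cosmic-ray hit | anomaly flag, ¬real transient source) ≈ 0.792

Under noisy-OR, P(anomaly flag | causes) = 1 − (1−0.06)·∏(1−qᵢ) over the active causes.
P(anomaly flag) = 0.06*0.989*0.67 + 0.4642*0.989*0.33 + 0.5394*0.011*0.67 + 0.737458*0.011*0.33 = 0.039758 + 0.151501 + 0.003975 + 0.002677 = 0.197911
Restricting to configurations with cosmic-ray hit present: 0.151501 + 0.002677 = 0.154178.
So P(cosmic-ray hit | anomaly flag) = 0.154178/0.197911 ≈ 0.779.

With the extra evidence:
P(anomaly flag | ¬real transient source) = 0.06*0.67 + 0.4642*0.33 = 0.040200 + 0.153186 = 0.193386
Restricting to configurations with cosmic-ray hit present: 0.4642*0.33 = 0.153186.
P(cosmic-ray hit | anomaly flag, ¬real transient source) = 0.153186 / 0.193386 ≈ 0.792
Ruling out real transient source raises the posterior on cosmic-ray hit — the flip side of explaining away.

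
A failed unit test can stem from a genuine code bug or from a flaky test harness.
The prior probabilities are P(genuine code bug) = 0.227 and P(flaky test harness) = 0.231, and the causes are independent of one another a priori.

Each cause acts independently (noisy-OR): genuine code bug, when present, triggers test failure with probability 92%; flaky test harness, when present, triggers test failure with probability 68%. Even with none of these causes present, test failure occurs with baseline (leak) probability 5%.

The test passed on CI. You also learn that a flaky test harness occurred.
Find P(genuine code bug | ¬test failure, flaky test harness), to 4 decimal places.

P(genuine code bug | ¬test failure, flaky test harness) ≈ 0.0230

Under noisy-OR, P(test failure | causes) = 1 − (1−0.05)·∏(1−qᵢ) over the active causes.
P(¬test failure | flaky test harness) = 0.304×0.773 + 0.02432×0.227 = 0.234992 + 0.005521 = 0.240513
Of this, 0.005521 comes from 0.02432×0.227 (the genuine code bug=true cases).
So P(genuine code bug | ¬test failure, flaky test harness) = 0.005521/0.240513 ≈ 0.0230.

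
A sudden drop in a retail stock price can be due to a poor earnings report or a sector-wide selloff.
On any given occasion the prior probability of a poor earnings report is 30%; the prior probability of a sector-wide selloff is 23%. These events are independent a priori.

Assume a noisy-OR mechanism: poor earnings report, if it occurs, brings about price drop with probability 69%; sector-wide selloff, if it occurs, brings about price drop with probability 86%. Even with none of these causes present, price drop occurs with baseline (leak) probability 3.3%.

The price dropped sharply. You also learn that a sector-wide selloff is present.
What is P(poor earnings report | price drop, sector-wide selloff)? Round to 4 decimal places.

P(poor earnings report | price drop, sector-wide selloff) ≈ 0.3220

Under noisy-OR, P(price drop | causes) = 1 − (1−0.033)·∏(1−qᵢ) over the active causes.
By total probability over both values of poor earnings report:
  P(price drop | sector-wide selloff) = 0.86462·0.7 + 0.958032·0.3
        = 0.605234 + 0.287410 = 0.892644
The terms with poor earnings report present sum to 0.287410, so
  P(poor earnings report | price drop, sector-wide selloff) = 0.287410 / 0.892644 ≈ 0.3220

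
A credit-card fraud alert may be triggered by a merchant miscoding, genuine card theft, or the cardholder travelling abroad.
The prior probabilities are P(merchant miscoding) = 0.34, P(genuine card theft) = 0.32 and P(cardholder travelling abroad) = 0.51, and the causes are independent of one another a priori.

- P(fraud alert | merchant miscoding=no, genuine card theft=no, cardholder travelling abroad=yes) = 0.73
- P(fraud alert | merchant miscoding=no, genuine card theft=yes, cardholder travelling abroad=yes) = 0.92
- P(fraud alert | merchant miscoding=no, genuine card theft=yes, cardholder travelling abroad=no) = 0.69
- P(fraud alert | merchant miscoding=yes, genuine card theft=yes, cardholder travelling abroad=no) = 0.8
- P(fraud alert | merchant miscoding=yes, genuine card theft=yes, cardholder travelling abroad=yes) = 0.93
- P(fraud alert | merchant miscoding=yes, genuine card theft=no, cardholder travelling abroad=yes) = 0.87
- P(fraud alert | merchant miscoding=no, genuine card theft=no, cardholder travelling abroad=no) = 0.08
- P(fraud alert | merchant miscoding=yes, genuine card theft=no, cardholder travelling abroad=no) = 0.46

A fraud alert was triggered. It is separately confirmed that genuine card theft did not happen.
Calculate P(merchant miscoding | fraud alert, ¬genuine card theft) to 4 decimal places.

Weight on merchant miscoding=true, given the evidence: 0.076636 + 0.150858 = 0.227494
The normalizing constant is 0.08*0.66*0.49 + 0.73*0.66*0.51 + 0.46*0.34*0.49 + 0.87*0.34*0.51 = 0.499084
P(merchant miscoding | fraud alert, ¬genuine card theft) = 0.227494/0.499084 ≈ 0.4558

P(merchant miscoding | fraud alert, ¬genuine card theft) ≈ 0.4558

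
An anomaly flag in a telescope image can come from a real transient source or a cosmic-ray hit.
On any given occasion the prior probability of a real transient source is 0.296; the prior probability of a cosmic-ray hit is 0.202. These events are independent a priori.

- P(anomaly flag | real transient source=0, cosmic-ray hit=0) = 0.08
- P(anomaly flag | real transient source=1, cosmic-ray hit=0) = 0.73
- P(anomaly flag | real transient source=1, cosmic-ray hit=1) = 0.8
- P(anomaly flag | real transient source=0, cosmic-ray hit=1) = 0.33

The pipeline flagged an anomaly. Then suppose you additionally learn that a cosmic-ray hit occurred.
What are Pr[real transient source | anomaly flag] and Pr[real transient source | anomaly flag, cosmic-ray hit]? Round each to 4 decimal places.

Pr[real transient source | anomaly flag] ≈ 0.7057; Pr[real transient source | anomaly flag, cosmic-ray hit] ≈ 0.5048

For the numerator, keep only real transient source=true terms: 0.172432 + 0.047834 = 0.220266
Normalizer over all consistent configurations: 0.08*0.704*0.798 + 0.33*0.704*0.202 + 0.73*0.296*0.798 + 0.8*0.296*0.202 = 0.312138
P(real transient source | anomaly flag) = 0.220266/0.312138 ≈ 0.7057

Now also conditioning on cosmic-ray hit=true:
For the numerator, keep only real transient source=true terms: 0.8*0.296 = 0.236800
The normalizing constant is 0.33*0.704 + 0.8*0.296 = 0.469120
Posterior = 0.236800 / 0.469120 ≈ 0.5048
This is intercausal reasoning (explaining away): once cosmic-ray hit accounts for the anomaly flag, real transient source becomes less likely.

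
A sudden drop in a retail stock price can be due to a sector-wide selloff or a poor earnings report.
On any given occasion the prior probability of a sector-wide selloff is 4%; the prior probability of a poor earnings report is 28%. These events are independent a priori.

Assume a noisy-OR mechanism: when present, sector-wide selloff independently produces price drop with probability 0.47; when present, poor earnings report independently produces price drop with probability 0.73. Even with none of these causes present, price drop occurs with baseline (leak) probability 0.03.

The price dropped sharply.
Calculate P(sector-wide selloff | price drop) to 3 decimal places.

Under noisy-OR, P(price drop | causes) = 1 − (1−0.03)·∏(1−qᵢ) over the active causes.
Sum P(price drop|·) weighted by the priors over the 4 (sector-wide selloff, poor earnings report) configurations:
  P(price drop) = 0.03·0.96·0.72 + 0.7381·0.96·0.28 + 0.4859·0.04·0.72 + 0.861193·0.04·0.28
        = 0.020736 + 0.198401 + 0.013994 + 0.009645 = 0.242776
Keeping only the sector-wide selloff-present terms gives 0.023639, so
  P(sector-wide selloff | price drop) = 0.023639 / 0.242776 ≈ 0.097

P(sector-wide selloff | price drop) ≈ 0.097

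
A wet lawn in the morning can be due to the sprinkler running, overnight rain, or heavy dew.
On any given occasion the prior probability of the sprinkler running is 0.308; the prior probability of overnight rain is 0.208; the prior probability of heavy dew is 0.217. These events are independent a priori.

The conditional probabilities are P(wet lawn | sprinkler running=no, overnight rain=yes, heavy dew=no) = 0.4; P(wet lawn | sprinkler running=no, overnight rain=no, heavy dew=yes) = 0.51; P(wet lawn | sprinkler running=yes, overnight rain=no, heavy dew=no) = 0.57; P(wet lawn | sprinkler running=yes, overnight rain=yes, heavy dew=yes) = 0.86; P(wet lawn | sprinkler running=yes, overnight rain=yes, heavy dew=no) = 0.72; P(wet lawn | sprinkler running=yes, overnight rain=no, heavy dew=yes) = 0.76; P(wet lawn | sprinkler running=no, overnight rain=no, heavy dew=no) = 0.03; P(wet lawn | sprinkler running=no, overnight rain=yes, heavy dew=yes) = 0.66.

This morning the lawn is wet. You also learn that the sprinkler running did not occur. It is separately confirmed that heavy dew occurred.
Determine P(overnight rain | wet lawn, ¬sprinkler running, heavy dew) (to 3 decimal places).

P(overnight rain | wet lawn, ¬sprinkler running, heavy dew) ≈ 0.254

P(wet lawn | ¬sprinkler running, heavy dew) = 0.51*0.792 + 0.66*0.208 = 0.403920 + 0.137280 = 0.541200
The overnight rain-present share is 0.66*0.208 = 0.137280.
So P(overnight rain | wet lawn, ¬sprinkler running, heavy dew) = 0.137280/0.541200 ≈ 0.254.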